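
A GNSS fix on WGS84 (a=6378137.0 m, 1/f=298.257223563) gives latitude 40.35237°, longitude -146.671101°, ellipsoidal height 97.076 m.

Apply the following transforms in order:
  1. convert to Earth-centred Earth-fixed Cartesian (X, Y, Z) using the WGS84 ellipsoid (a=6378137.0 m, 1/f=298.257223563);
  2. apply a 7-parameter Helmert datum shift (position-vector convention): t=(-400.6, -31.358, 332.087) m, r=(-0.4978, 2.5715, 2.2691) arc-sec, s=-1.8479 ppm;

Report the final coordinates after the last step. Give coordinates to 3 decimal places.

start: φ=40.352370°, λ=-146.671101°, h=97.076 m
→ ECEF (a=6378137.000, f=1/298.257223563): X=-4066976.9735, Y=-2674441.9404, Z=4107943.5146
→ Helmert 7p (PV): X=-4067289.4233, Y=-2674503.1826, Z=4108325.1679

X=-4067289.423 m, Y=-2674503.183 m, Z=4108325.168 m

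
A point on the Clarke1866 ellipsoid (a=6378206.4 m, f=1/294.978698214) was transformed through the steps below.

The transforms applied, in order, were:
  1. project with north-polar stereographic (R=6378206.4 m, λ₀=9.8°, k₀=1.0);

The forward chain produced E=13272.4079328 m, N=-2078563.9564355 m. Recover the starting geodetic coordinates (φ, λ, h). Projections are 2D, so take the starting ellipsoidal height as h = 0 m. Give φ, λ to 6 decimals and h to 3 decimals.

φ=71.490439°, λ=10.165850°, h=0.000 m

start: E=13272.4079, N=-2078563.9564 m
→ stereo⁻¹: φ=71.49043900°, λ=10.16585000°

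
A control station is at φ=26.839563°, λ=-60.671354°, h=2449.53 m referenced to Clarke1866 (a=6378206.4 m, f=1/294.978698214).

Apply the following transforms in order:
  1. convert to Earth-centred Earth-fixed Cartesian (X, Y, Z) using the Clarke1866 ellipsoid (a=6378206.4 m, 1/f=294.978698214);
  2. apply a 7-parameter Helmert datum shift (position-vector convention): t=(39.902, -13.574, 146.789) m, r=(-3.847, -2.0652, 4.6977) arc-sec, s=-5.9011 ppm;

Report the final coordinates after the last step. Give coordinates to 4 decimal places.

X=2790713.6995 m, Y=-4966847.9262 m, Z=2863560.2846 m

start: φ=26.839563°, λ=-60.671354°, h=2449.530 m
→ ECEF (a=6378206.400, f=1/294.978698214): X=2790605.8107, Y=-4966980.6214, Z=2863309.8143
→ Helmert 7p (PV): X=2790713.6995, Y=-4966847.9262, Z=2863560.2846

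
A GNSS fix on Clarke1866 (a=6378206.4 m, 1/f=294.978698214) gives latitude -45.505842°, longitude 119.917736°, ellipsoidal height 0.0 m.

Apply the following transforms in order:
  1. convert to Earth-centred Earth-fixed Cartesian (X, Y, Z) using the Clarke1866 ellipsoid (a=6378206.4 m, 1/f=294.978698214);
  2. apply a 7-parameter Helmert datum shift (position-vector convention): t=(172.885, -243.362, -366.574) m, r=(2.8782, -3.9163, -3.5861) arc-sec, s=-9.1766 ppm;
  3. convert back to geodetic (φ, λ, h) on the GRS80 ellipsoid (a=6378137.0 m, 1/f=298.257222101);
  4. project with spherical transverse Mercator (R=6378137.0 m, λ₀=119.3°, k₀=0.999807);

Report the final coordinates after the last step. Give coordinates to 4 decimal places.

start: φ=-45.505842°, λ=119.917736°, h=0.000 m
→ ECEF (a=6378206.400, f=1/294.978698214): X=-2233328.7543, Y=3881097.1117, Z=-4526720.8477
→ Helmert 7p (PV): X=-2232981.9522, Y=3880920.1274, Z=-4527034.1291
→ geod (Bowring, a=6378137.000): φ=-45.50777173°, λ=119.91501911°, h=-56.7105 m
→ tm (R=6378137.0, λ₀=119.3°): E=47970.8805, N=-5065107.9203

E=47970.8805 m, N=-5065107.9203 m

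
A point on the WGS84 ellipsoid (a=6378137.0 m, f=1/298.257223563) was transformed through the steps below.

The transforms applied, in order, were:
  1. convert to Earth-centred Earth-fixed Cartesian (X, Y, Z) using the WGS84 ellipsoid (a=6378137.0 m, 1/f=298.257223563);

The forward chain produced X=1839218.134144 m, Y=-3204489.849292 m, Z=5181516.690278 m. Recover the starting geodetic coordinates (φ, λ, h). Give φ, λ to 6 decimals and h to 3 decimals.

φ=54.690146°, λ=-60.146315°, h=-7.435 m

start: X=1839218.1341, Y=-3204489.8493, Z=5181516.6903 m
→ geod (Bowring, a=6378137.000): φ=54.69014600°, λ=-60.14631500°, h=-7.4350 m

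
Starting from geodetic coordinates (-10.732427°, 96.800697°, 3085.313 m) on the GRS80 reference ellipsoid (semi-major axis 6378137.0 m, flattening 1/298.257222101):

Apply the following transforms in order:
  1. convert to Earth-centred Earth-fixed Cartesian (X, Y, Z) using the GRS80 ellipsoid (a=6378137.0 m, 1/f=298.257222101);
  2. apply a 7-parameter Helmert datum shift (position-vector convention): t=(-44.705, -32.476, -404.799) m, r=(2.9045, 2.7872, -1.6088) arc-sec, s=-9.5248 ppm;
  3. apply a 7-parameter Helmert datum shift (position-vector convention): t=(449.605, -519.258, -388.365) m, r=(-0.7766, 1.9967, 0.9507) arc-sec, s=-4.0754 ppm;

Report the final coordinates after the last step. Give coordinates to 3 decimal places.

start: φ=-10.732427°, λ=96.800697°, h=3085.313 m
→ ECEF (a=6378137.000, f=1/298.257222101): X=-742507.3045, Y=6226209.0983, Z=-1180514.1638
→ Helmert 7p (PV): X=-742512.3271, Y=6226139.7333, Z=-1180810.0125
→ Helmert 7p (PV): X=-742099.8235, Y=6225587.2332, Z=-1181209.8192

X=-742099.824 m, Y=6225587.233 m, Z=-1181209.819 m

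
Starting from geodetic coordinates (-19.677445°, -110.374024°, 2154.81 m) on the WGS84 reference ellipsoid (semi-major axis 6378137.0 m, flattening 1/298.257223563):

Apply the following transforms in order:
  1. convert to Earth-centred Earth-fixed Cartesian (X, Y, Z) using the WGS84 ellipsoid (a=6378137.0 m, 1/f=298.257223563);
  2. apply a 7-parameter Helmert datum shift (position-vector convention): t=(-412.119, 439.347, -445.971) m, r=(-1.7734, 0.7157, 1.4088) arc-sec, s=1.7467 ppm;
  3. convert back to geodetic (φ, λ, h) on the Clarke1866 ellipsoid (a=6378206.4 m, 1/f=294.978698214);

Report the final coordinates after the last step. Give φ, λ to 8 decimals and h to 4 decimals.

start: φ=-19.677445°, λ=-110.374024°, h=2154.810 m
→ ECEF (a=6378137.000, f=1/298.257223563): X=-2092358.2205, Y=-5633998.5298, Z=-2134834.0213
→ Helmert 7p (PV): X=-2092742.9212, Y=-5633601.6694, Z=-2135228.0217
→ geod (Bowring, a=6378206.400): φ=-19.68287833°, λ=-110.37877946°, h=2020.8264 m

φ=-19.68287833°, λ=-110.37877946°, h=2020.8264 m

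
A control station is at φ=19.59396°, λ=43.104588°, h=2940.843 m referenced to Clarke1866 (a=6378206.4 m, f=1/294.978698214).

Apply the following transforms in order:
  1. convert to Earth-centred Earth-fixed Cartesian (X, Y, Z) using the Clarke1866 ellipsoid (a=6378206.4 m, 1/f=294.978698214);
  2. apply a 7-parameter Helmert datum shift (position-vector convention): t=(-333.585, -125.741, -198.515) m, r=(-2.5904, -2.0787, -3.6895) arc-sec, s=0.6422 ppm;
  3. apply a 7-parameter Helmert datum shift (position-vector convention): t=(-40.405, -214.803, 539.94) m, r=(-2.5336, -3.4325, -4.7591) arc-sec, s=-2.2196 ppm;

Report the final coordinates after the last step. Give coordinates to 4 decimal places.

X=4390539.9716 m, Y=4109032.2289 m, Z=2126616.6899 m

start: φ=19.593960°, λ=43.104588°, h=2940.843 m
→ ECEF (a=6378206.400, f=1/294.978698214): X=4390809.3742, Y=4109506.2779, Z=2126263.3905
→ Helmert 7p (PV): X=4390530.6885, Y=4109331.3396, Z=2126058.8810
→ Helmert 7p (PV): X=4390539.9716, Y=4109032.2289, Z=2126616.6899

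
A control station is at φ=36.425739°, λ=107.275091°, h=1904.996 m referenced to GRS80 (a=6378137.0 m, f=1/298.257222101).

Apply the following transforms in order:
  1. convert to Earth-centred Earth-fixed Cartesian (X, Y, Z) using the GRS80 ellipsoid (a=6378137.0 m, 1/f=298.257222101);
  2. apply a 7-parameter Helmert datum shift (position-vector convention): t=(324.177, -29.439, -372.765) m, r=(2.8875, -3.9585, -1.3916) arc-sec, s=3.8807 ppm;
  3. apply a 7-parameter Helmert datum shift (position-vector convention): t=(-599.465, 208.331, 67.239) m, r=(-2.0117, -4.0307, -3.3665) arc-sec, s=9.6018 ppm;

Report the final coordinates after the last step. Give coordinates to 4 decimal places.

X=-1526589.5731 m, Y=4908038.0004 m, Z=3767145.2804 m

start: φ=36.425739°, λ=107.275091°, h=1904.996 m
→ ECEF (a=6378137.000, f=1/298.257222101): X=-1526261.0042, Y=4907773.7359, Z=3767438.2875
→ Helmert 7p (PV): X=-1525981.9414, Y=4907720.8992, Z=3767119.5558
→ Helmert 7p (PV): X=-1526589.5731, Y=4908038.0004, Z=3767145.2804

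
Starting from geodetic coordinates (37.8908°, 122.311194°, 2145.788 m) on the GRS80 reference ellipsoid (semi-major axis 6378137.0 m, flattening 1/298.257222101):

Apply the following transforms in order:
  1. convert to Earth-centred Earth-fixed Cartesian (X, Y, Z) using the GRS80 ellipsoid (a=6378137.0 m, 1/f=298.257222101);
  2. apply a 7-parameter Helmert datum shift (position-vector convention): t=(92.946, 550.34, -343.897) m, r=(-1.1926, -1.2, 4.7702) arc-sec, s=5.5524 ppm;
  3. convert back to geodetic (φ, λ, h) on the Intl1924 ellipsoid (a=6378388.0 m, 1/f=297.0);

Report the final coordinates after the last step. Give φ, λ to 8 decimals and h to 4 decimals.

start: φ=37.890800°, λ=122.311194°, h=2145.788 m
→ ECEF (a=6378137.000, f=1/298.257222101): X=-2694810.4356, Y=4260925.2641, Z=3897203.4730
→ Helmert 7p (PV): X=-2694853.6666, Y=4261459.4736, Z=3896840.9007
→ geod (Bowring, a=6378388.000): φ=37.88639483°, λ=122.30836438°, h=2081.0713 m

φ=37.88639483°, λ=122.30836438°, h=2081.0713 m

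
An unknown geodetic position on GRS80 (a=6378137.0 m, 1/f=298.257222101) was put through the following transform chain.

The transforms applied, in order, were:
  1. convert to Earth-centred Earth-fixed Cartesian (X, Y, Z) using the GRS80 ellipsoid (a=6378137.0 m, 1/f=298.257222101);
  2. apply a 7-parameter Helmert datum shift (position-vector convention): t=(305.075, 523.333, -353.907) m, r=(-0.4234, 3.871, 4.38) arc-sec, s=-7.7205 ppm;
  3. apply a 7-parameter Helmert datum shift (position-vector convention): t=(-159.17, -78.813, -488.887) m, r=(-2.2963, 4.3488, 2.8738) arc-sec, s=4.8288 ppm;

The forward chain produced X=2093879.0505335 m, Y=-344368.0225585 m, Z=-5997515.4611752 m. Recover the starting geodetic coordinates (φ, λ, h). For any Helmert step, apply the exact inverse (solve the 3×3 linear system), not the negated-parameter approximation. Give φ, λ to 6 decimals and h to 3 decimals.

φ=-70.632112°, λ=-9.350837°, h=1926.124 m

start: X=2093879.0505, Y=-344368.0226, Z=-5997515.4612 m
→ Helmert⁻¹: X=2094149.7499, Y=-344249.9612, Z=-5996957.2962
→ Helmert⁻¹: X=2093966.0578, Y=-344808.1118, Z=-5996611.0963
→ geod (Bowring, a=6378137.000): φ=-70.63211200°, λ=-9.35083700°, h=1926.1240 m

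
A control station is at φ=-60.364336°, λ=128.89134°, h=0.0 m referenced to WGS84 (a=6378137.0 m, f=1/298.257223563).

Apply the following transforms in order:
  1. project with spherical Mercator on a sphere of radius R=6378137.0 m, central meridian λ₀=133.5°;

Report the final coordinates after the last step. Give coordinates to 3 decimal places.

E=-513033.684 m, N=-8481303.845 m

start: φ=-60.364336°, λ=128.891340°, h=0.000 m
→ merc (R=6378137.0, λ₀=133.5°): E=-513033.6844, N=-8481303.8447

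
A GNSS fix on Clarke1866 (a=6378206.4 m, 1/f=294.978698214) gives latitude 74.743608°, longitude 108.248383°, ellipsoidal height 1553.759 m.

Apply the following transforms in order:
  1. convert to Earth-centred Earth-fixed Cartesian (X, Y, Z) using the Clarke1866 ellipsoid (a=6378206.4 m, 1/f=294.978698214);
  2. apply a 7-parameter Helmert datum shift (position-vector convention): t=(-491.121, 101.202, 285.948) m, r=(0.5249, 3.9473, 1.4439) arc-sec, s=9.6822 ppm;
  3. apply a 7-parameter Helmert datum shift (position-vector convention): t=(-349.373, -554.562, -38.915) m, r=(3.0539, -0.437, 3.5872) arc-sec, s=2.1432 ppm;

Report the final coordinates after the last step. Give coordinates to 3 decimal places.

X=-528127.462 m, Y=1598825.369 m, Z=6132973.814 m

start: φ=74.743608°, λ=108.248383°, h=1553.759 m
→ ECEF (a=6378206.400, f=1/294.978698214): X=-527346.0863, Y=1599379.0946, Z=6132617.5339
→ Helmert 7p (PV): X=-527736.1479, Y=1599476.4842, Z=6132977.0212
→ Helmert 7p (PV): X=-528127.4625, Y=1598825.3688, Z=6132973.8138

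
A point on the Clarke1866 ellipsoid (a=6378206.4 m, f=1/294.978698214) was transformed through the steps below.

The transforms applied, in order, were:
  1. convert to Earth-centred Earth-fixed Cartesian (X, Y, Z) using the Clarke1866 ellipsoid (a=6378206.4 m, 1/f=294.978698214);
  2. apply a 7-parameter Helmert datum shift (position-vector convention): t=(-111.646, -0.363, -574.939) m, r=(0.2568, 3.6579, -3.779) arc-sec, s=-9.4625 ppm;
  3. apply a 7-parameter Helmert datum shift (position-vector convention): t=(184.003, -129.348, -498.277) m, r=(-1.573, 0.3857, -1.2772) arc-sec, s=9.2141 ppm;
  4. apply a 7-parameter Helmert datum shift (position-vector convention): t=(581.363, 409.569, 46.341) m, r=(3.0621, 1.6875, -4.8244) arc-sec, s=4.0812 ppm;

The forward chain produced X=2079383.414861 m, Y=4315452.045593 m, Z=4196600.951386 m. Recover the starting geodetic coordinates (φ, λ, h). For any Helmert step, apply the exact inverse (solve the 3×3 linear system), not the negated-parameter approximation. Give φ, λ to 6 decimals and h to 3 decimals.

start: X=2079383.4149, Y=4315452.0456, Z=4196600.9514 m
→ Helmert⁻¹: X=2078658.3072, Y=4315135.7835, Z=4196490.4292
→ Helmert⁻¹: X=2078420.5851, Y=4315206.2335, Z=4196986.8299
→ Helmert⁻¹: X=2078398.3977, Y=4315290.7342, Z=4197632.9744
→ geod (Bowring, a=6378206.400): φ=41.42373400°, λ=64.28287000°, h=12.2950 m

φ=41.423734°, λ=64.282870°, h=12.295 m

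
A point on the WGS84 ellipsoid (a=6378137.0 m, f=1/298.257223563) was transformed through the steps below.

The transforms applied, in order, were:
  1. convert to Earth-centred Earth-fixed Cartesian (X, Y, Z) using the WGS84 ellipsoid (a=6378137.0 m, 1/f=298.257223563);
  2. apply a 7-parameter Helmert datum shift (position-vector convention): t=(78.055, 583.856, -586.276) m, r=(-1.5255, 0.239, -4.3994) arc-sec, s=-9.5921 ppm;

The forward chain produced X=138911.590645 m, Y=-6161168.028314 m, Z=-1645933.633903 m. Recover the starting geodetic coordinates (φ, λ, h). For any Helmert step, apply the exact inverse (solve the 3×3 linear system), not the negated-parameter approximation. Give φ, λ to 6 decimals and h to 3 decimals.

φ=-15.043578°, λ=-88.708016°, h=2509.418 m

start: X=138911.5906, Y=-6161168.0283, Z=-1645933.6339 m
→ Helmert⁻¹: X=138968.1982, Y=-6161795.8558, Z=-1645408.5510
→ geod (Bowring, a=6378137.000): φ=-15.04357800°, λ=-88.70801600°, h=2509.4180 m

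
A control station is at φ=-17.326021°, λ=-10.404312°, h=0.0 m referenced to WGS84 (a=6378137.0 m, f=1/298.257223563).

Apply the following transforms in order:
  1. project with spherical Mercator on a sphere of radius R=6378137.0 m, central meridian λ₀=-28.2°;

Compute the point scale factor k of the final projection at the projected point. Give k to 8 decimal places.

1.04753104

start: φ=-17.326021°, λ=-10.404312°, h=0.000 m
→ into merc (λ₀=-28.2°): φ=-17.32602100°, λ−λ₀=17.79568800°
scale k = 1.04753104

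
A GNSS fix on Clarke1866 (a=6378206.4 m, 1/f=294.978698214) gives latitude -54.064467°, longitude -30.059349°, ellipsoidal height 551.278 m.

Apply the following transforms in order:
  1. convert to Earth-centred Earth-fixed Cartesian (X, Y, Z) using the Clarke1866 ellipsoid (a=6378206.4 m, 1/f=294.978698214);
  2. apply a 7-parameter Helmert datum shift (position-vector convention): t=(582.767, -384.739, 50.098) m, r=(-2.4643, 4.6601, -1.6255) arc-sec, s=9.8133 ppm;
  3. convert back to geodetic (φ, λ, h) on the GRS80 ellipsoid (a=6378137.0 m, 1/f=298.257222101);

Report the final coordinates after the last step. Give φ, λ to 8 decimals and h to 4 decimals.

start: φ=-54.064467°, λ=-30.059349°, h=551.278 m
→ ECEF (a=6378206.400, f=1/294.978698214): X=3247264.3457, Y=-1879296.4715, Z=-5141201.8163
→ Helmert 7p (PV): X=3247748.0135, Y=-1879786.6673, Z=-5141253.0833
→ geod (Bowring, a=6378137.000): φ=-54.05787342°, λ=-30.06212789°, h=896.2188 m

φ=-54.05787342°, λ=-30.06212789°, h=896.2188 m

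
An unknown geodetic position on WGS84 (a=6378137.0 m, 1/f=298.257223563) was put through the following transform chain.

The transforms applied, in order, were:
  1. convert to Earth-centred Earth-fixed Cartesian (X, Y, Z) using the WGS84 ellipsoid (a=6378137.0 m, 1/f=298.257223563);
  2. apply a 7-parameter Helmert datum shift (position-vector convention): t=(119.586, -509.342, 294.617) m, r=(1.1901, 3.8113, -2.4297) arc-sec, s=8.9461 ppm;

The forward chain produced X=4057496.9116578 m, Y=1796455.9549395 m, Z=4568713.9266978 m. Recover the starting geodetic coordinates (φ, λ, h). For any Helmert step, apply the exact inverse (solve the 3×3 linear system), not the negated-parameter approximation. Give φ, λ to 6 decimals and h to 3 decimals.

φ=46.025967°, λ=23.889424°, h=1654.956 m

start: X=4057496.9117, Y=1796455.9549, Z=4568713.9267 m
→ Helmert⁻¹: X=4057235.4459, Y=1797023.3724, Z=4568443.0405
→ geod (Bowring, a=6378137.000): φ=46.02596700°, λ=23.88942400°, h=1654.9560 m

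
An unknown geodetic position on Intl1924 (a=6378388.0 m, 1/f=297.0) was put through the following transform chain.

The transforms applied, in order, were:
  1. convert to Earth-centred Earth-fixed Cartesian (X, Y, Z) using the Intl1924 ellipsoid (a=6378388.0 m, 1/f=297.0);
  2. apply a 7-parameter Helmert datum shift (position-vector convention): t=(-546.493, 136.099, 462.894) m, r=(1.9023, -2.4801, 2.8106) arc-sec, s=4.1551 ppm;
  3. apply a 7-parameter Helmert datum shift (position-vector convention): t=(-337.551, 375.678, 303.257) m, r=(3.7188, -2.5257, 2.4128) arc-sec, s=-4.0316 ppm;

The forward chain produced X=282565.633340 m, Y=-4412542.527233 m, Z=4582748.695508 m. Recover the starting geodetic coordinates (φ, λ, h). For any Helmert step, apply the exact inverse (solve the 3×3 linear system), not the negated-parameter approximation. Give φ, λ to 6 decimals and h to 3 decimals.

φ=46.211509°, λ=-86.324860°, h=642.751 m

start: X=282565.6333, Y=-4412542.5272, Z=4582748.6955 m
→ Helmert⁻¹: X=282908.8181, Y=-4412856.6860, Z=4582540.0095
→ Helmert⁻¹: X=283449.0963, Y=-4412936.0521, Z=4582095.3672
→ geod (Bowring, a=6378388.000): φ=46.21150900°, λ=-86.32486000°, h=642.7510 m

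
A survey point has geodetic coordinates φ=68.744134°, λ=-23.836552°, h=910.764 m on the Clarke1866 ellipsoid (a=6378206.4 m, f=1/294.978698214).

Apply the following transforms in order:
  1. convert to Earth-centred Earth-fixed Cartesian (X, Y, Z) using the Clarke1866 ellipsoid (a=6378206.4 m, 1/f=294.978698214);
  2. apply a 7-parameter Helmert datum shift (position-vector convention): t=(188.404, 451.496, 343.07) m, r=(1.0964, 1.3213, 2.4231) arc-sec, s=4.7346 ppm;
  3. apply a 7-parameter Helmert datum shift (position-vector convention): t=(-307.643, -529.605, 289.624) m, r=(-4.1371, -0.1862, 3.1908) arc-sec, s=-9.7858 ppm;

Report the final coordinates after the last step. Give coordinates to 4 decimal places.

X=2121552.6380 m, Y=-937293.4624 m, Z=5922952.6721 m

start: φ=68.744134°, λ=-23.836552°, h=910.764 m
→ ECEF (a=6378206.400, f=1/294.978698214): X=2121624.4995, Y=-937365.1431, Z=5922347.7626
→ Helmert 7p (PV): X=2121871.8982, Y=-936924.6416, Z=5922700.2991
→ Helmert 7p (PV): X=2121552.6380, Y=-937293.4624, Z=5922952.6721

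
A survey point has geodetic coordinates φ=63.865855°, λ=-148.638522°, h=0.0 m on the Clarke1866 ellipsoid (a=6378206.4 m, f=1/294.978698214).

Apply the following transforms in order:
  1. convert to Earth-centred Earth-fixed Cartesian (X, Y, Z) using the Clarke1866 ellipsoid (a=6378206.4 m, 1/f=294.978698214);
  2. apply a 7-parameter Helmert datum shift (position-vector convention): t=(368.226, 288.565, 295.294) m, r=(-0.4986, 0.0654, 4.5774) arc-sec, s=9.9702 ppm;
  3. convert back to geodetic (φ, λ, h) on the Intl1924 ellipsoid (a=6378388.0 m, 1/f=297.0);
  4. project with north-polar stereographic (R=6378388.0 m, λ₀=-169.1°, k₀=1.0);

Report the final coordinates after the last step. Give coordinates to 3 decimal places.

start: φ=63.865855°, λ=-148.638522°, h=0.000 m
→ ECEF (a=6378206.400, f=1/294.978698214): X=-2405550.3460, Y=-1466135.1694, Z=5702951.0252
→ Helmert 7p (PV): X=-2405171.7590, Y=-1465900.8204, Z=5703307.4856
→ geod (Bowring, a=6378388.000): φ=63.86980729°, λ=-148.63858466°, h=-175.7192 m
→ stereo (R=6378388.0, λ₀=-169.1°): E=1034887.6830, N=-2773625.5332

E=1034887.683 m, N=-2773625.533 m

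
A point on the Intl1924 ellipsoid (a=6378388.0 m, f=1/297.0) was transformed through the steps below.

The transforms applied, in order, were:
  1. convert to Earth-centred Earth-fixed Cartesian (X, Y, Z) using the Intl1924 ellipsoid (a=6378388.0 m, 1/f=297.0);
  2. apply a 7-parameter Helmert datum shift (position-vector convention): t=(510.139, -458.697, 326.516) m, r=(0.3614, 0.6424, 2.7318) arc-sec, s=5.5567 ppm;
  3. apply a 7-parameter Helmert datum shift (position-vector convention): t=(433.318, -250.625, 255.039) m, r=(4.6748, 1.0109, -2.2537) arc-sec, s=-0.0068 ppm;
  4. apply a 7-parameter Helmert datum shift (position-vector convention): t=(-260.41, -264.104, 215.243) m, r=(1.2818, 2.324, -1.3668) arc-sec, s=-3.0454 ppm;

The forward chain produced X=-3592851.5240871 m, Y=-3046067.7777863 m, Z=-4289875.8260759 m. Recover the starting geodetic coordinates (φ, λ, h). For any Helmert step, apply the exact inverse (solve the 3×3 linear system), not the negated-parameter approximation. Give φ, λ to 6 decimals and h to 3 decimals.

start: X=-3592851.5241, Y=-3046067.7778, Z=-4289875.8261 m
→ Helmert⁻¹: X=-3592533.5346, Y=-3045863.4155, Z=-4290125.6834
→ Helmert⁻¹: X=-3592912.5716, Y=-3045749.3046, Z=-4290329.3313
→ Helmert⁻¹: X=-3593429.7117, Y=-3045233.6117, Z=-4290637.8615
→ geod (Bowring, a=6378388.000): φ=-42.52341100°, λ=-139.72056200°, h=2858.0450 m

φ=-42.523411°, λ=-139.720562°, h=2858.045 m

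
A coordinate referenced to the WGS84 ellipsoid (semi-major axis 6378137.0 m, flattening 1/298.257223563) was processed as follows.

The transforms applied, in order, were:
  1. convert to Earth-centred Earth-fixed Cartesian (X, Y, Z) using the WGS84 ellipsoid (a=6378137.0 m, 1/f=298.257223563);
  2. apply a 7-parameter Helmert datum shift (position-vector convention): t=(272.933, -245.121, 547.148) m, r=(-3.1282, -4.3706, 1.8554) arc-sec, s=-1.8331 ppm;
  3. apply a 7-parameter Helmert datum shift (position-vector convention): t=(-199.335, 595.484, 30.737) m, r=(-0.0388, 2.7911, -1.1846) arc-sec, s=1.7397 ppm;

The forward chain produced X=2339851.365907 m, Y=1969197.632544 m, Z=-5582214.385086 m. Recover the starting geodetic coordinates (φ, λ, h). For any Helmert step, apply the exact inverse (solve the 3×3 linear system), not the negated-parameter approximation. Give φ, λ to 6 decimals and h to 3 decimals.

start: X=2339851.3659, Y=1969197.6325, Z=-5582214.3851 m
→ Helmert⁻¹: X=2340110.8603, Y=1968613.2133, Z=-5582203.3748
→ Helmert⁻¹: X=2339741.6324, Y=1968925.5650, Z=-5582780.4734
→ geod (Bowring, a=6378137.000): φ=-61.45017900°, λ=40.08108400°, h=3745.5980 m

φ=-61.450179°, λ=40.081084°, h=3745.598 m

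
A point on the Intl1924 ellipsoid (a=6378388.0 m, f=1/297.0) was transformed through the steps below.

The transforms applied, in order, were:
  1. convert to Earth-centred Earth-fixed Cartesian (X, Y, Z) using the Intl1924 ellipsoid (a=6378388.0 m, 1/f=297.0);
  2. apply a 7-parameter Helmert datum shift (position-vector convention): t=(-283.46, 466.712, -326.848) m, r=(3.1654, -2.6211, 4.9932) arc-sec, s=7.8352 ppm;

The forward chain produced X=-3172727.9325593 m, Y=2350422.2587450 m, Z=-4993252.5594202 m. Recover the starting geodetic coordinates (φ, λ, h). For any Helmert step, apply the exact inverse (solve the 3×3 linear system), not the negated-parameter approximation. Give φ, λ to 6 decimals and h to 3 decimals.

φ=-51.853748°, λ=143.471238°, h=20.077 m

start: X=-3172727.9326, Y=2350422.2587, Z=-4993252.5594 m
→ Helmert⁻¹: X=-3172426.1762, Y=2349937.3095, Z=-4992882.3405
→ geod (Bowring, a=6378388.000): φ=-51.85374800°, λ=143.47123800°, h=20.0770 m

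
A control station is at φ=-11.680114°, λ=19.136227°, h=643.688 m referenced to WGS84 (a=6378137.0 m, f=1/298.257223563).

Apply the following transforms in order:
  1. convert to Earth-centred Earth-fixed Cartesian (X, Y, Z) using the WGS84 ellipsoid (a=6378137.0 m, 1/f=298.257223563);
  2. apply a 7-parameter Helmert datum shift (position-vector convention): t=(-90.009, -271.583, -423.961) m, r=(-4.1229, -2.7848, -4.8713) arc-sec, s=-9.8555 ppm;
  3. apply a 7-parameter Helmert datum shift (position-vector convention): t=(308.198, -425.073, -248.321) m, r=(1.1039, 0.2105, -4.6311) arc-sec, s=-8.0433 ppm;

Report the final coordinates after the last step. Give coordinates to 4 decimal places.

X=5902547.7118 m, Y=2047019.5620 m, Z=-1283505.2676 m

start: φ=-11.680114°, λ=19.136227°, h=643.688 m
→ ECEF (a=6378137.000, f=1/298.257223563): X=5902324.8158, Y=2048043.5564, Z=-1282899.6363
→ Helmert 7p (PV): X=5902242.3244, Y=2047586.7538, Z=-1283272.2033
→ Helmert 7p (PV): X=5902547.7118, Y=2047019.5620, Z=-1283505.2676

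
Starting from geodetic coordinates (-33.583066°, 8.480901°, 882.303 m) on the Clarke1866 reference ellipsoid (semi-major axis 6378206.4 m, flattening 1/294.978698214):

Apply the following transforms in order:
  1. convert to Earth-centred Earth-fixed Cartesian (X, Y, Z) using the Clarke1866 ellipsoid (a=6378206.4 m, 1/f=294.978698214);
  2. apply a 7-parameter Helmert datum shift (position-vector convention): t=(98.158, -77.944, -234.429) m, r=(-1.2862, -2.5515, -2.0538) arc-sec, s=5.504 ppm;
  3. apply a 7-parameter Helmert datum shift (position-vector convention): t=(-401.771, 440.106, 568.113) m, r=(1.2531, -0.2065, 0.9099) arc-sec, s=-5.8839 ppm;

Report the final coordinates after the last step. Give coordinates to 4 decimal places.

start: φ=-33.583066°, λ=8.480901°, h=882.303 m
→ ECEF (a=6378206.400, f=1/294.978698214): X=5261660.4377, Y=784567.4113, Z=-3508317.1785
→ Helmert 7p (PV): X=5261838.7662, Y=784419.5175, Z=-3508510.7224
→ Helmert 7p (PV): X=5261406.0872, Y=784899.5344, Z=-3507911.9324

X=5261406.0872 m, Y=784899.5344 m, Z=-3507911.9324 m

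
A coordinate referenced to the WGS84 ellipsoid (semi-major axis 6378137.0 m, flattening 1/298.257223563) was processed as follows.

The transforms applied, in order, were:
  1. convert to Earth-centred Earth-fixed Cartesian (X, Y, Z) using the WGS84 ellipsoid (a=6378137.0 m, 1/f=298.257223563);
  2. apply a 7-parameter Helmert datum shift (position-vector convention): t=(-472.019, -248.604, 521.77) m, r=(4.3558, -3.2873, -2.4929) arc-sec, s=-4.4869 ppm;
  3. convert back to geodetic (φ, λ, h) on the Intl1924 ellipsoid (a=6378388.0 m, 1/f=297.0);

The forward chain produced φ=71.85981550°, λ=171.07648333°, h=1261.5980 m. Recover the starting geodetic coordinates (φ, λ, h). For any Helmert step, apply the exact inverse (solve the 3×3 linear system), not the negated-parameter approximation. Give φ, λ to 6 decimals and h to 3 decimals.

start: φ=71.859816°, λ=171.076483°, h=1261.598 m
→ ECEF (a=6378388.000, f=1/297.0): X=-1968200.5182, Y=309039.6740, Z=6040176.4194
→ Helmert⁻¹: X=-1967644.8111, Y=309393.4285, Z=6039706.5741
→ geod (Bowring, a=6378137.000): φ=71.86222600°, λ=171.06395100°, h=829.8040 m

φ=71.862226°, λ=171.063951°, h=829.804 m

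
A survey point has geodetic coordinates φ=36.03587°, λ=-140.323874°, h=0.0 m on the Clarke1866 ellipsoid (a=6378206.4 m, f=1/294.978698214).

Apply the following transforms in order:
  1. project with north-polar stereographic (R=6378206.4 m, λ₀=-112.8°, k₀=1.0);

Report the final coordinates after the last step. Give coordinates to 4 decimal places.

start: φ=36.035870°, λ=-140.323874°, h=0.000 m
→ stereo (R=6378206.4, λ₀=-112.8°): E=-3001313.3638, N=-5759608.5517

E=-3001313.3638 m, N=-5759608.5517 m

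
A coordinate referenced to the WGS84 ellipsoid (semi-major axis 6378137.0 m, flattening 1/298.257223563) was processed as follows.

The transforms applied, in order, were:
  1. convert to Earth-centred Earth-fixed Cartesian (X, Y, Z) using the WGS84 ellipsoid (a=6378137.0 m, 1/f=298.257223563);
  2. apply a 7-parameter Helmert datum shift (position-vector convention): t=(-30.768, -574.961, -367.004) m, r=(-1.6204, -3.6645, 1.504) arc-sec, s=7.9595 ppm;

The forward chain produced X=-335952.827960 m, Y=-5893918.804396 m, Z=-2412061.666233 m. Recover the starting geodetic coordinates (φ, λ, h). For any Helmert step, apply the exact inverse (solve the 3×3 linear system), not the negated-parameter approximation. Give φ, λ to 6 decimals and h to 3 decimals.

φ=-22.358404°, λ=-93.263187°, h=1452.297 m

start: X=-335952.8280, Y=-5893918.8044, Z=-2412061.6662 m
→ Helmert⁻¹: X=-336005.2041, Y=-5893275.5394, Z=-2411715.7941
→ geod (Bowring, a=6378137.000): φ=-22.35840400°, λ=-93.26318700°, h=1452.2970 m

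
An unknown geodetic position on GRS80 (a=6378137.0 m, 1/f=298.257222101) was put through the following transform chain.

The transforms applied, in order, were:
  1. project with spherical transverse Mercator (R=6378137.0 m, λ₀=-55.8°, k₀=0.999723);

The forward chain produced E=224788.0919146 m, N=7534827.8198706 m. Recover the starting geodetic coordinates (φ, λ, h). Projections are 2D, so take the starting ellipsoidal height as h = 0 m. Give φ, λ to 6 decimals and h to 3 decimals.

start: E=224788.0919, N=7534827.8199 m
→ tm⁻¹: φ=67.61863600°, λ=-50.48990700°

φ=67.618636°, λ=-50.489907°, h=0.000 m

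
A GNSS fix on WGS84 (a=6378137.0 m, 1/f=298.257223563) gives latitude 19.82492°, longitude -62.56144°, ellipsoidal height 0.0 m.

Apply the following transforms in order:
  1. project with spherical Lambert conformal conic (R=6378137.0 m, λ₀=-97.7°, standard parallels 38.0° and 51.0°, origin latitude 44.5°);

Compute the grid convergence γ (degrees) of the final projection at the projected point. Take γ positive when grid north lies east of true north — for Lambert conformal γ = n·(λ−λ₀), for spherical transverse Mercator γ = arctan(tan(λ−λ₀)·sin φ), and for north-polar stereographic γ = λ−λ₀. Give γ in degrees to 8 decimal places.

24.68221218

start: φ=19.824920°, λ=-62.561440°, h=0.000 m
→ into lcc (λ₀=-97.7°): φ=19.82492000°, λ−λ₀=35.13856000°
convergence γ = 24.68221218°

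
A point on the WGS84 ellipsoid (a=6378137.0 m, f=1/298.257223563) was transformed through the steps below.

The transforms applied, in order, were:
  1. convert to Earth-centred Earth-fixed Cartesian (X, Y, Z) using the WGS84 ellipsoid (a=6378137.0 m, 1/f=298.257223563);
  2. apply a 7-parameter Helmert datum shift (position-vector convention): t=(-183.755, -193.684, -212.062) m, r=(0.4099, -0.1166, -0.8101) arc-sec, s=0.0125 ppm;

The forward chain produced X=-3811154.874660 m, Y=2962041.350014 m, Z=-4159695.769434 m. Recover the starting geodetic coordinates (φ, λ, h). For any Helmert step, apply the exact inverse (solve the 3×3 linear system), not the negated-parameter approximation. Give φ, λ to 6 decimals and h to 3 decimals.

φ=-40.943205°, λ=142.142704°, h=2787.073 m

start: X=-3811154.8747, Y=2962041.3500, Z=-4159695.7694 m
→ Helmert⁻¹: X=-3810985.0574, Y=2962211.7635, Z=-4159487.3878
→ geod (Bowring, a=6378137.000): φ=-40.94320500°, λ=142.14270400°, h=2787.0730 m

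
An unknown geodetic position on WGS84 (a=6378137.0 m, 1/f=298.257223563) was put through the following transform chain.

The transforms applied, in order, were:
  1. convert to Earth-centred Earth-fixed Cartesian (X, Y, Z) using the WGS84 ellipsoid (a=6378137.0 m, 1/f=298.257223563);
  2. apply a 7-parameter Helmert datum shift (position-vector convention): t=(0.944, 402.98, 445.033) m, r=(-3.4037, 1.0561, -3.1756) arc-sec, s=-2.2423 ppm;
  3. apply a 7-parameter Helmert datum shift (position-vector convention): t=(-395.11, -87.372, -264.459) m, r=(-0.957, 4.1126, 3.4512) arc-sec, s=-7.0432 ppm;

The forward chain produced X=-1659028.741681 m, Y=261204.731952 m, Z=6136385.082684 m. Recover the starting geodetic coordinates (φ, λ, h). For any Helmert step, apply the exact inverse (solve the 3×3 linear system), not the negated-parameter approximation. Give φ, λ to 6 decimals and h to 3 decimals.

start: X=-1659028.7417, Y=261204.7320, Z=6136385.0827 m
→ Helmert⁻¹: X=-1658763.2974, Y=261293.2265, Z=6136660.9028
→ Helmert⁻¹: X=-1658803.3937, Y=260764.0354, Z=6136225.4388
→ geod (Bowring, a=6378137.000): φ=74.79335600°, λ=171.06621000°, h=3595.4880 m

φ=74.793356°, λ=171.066210°, h=3595.488 m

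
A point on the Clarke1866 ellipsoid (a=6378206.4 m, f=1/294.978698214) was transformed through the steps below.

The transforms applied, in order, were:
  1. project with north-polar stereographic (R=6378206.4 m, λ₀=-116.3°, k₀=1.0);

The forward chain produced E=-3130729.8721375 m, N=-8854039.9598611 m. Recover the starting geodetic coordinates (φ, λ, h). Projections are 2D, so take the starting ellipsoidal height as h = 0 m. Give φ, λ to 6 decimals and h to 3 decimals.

φ=17.279148°, λ=-135.773257°, h=0.000 m

start: E=-3130729.8721, N=-8854039.9599 m
→ stereo⁻¹: φ=17.27914800°, λ=-135.77325700°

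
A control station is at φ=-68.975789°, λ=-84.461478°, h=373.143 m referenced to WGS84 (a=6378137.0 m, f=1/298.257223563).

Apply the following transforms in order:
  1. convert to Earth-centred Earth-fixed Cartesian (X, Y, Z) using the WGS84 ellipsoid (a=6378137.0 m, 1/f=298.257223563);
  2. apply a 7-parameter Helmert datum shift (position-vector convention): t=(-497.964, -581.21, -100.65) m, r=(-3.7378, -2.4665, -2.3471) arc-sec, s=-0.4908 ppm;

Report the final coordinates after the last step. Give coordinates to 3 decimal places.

start: φ=-68.975789°, λ=-84.461478°, h=373.143 m
→ ECEF (a=6378137.000, f=1/298.257223563): X=221508.8439, Y=-2284357.9008, Z=-5931352.8412
→ Helmert 7p (PV): X=221055.7040, Y=-2285047.9944, Z=-5931406.5356

X=221055.704 m, Y=-2285047.994 m, Z=-5931406.536 m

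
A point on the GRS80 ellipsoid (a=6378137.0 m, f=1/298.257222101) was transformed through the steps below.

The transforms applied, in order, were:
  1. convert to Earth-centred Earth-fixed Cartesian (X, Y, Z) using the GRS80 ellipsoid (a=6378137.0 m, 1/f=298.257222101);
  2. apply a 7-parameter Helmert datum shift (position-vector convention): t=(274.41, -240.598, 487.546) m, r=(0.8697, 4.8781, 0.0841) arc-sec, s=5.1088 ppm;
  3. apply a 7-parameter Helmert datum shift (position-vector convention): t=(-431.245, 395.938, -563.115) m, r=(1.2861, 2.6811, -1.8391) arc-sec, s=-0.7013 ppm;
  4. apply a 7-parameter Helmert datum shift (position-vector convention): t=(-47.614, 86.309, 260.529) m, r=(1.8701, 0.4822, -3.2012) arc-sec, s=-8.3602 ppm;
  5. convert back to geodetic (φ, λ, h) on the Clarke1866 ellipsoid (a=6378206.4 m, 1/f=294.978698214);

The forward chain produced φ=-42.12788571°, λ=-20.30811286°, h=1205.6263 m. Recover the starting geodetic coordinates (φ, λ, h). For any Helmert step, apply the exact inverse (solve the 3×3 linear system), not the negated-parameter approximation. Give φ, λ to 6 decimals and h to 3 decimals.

start: φ=-42.127886°, λ=-20.308113°, h=1205.626 m
→ ECEF (a=6378206.400, f=1/294.978698214): X=4443960.8431, Y=-1644586.4196, Z=-4256757.5702
→ Helmert⁻¹: X=4444081.0870, Y=-1644656.1034, Z=-4257028.3884
→ Helmert⁻¹: X=4444585.4426, Y=-1645040.1056, Z=-4256400.2291
→ Helmert⁻¹: X=4444388.3279, Y=-1644810.8651, Z=-4256753.9840
→ geod (Bowring, a=6378137.000): φ=-42.12284100°, λ=-20.30886400°, h=1520.9030 m

φ=-42.122841°, λ=-20.308864°, h=1520.903 m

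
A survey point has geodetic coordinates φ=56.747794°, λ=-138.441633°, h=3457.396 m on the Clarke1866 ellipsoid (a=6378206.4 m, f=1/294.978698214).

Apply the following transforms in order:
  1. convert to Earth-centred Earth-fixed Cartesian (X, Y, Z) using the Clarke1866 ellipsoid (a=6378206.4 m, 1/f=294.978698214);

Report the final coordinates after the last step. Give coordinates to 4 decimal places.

X=-2624619.7993 m, Y=-2326838.2396 m, Z=5313242.6283 m

start: φ=56.747794°, λ=-138.441633°, h=3457.396 m
→ ECEF (a=6378206.400, f=1/294.978698214): X=-2624619.7993, Y=-2326838.2396, Z=5313242.6283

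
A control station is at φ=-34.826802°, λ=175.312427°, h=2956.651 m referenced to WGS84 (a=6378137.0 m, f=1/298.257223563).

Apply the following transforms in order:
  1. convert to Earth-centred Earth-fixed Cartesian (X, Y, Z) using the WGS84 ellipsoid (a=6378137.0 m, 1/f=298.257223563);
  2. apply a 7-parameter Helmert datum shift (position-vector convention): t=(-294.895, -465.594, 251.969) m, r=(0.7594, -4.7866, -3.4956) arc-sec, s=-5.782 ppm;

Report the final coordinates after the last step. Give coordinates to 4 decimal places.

start: φ=-34.826802°, λ=175.312427°, h=2956.651 m
→ ECEF (a=6378137.000, f=1/298.257223563): X=-5226311.0570, Y=428539.7975, Z=-3623799.2881
→ Helmert 7p (PV): X=-5226484.3772, Y=428173.6378, Z=-3623646.0702

X=-5226484.3772 m, Y=428173.6378 m, Z=-3623646.0702 m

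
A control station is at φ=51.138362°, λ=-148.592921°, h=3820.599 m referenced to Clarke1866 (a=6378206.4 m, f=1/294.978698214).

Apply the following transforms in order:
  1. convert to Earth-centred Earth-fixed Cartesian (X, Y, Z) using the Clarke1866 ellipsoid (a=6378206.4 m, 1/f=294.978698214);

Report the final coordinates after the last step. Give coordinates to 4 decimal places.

start: φ=51.138362°, λ=-148.592921°, h=3820.599 m
→ ECEF (a=6378206.400, f=1/294.978698214): X=-3424689.4456, Y=-2091020.1896, Z=4945987.9760

X=-3424689.4456 m, Y=-2091020.1896 m, Z=4945987.9760 m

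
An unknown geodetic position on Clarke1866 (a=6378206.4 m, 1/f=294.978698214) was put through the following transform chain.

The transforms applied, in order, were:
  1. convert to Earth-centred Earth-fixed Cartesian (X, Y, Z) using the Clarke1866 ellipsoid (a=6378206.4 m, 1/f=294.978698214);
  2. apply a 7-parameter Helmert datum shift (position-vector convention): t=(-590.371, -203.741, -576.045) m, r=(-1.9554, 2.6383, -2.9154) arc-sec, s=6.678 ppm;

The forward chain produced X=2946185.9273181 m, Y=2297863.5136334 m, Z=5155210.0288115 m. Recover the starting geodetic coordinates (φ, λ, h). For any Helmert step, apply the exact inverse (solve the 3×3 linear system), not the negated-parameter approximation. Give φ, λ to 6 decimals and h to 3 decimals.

start: X=2946185.9273, Y=2297863.5136, Z=5155210.0288 m
→ Helmert⁻¹: X=2946658.1916, Y=2298044.6797, Z=5155811.1195
→ geod (Bowring, a=6378206.400): φ=54.25083900°, λ=37.95001500°, h=3583.5610 m

φ=54.250839°, λ=37.950015°, h=3583.561 m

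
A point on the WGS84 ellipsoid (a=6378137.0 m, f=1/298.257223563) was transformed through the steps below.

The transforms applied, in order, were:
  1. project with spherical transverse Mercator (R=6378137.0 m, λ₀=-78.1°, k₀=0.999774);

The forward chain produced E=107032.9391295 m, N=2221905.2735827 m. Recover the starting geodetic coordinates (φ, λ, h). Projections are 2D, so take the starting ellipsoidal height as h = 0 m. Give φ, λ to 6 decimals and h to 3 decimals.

start: E=107032.9391, N=2221905.2736 m
→ tm⁻¹: φ=19.96129500°, λ=-77.07686200°

φ=19.961295°, λ=-77.076862°, h=0.000 m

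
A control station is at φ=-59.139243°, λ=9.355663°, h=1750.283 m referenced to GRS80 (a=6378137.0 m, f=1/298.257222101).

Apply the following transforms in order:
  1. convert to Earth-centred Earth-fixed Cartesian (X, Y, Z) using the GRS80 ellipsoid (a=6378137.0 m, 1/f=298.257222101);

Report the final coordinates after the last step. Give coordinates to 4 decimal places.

X=3237045.7095 m, Y=533316.2084 m, Z=-5453411.3496 m

start: φ=-59.139243°, λ=9.355663°, h=1750.283 m
→ ECEF (a=6378137.000, f=1/298.257222101): X=3237045.7095, Y=533316.2084, Z=-5453411.3496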